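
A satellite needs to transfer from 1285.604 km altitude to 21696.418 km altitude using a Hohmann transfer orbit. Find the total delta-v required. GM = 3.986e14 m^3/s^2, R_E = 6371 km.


r1 = 7656.6040 km = 7.656604e+06 m
r2 = 28067.4180 km = 2.8067418e+07 m
dv1 = sqrt(mu/r1)*(sqrt(2*r2/(r1+r2)) - 1) = 1829.3064 m/s
dv2 = sqrt(mu/r2)*(1 - sqrt(2*r1/(r1+r2))) = 1301.1997 m/s
total dv = |dv1| + |dv2| = 1829.3064 + 1301.1997 = 3130.5061 m/s = 3.1305 km/s

3.1305 km/s


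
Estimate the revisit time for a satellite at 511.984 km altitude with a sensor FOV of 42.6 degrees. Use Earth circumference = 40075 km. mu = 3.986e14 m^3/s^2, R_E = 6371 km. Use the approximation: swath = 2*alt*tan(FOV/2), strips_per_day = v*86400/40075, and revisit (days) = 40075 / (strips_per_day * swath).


swath = 2*511.984*tan(0.3717551) = 399.2284 km
v = sqrt(mu/r) = 7609.9231 m/s = 7.6099 km/s
strips/day = v*86400/40075 = 7.6099*86400/40075 = 16.4067
coverage/day = strips * swath = 16.4067 * 399.2284 = 6550.0098 km
revisit = 40075 / 6550.0098 = 6.1183 days

6.1183 days


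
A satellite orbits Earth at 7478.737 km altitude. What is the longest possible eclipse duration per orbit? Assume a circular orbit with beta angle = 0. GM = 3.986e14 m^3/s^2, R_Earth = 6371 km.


r = 13849.7370 km
T = 270.3474 min
Eclipse fraction = arcsin(R_E/r)/pi = arcsin(6371.0000/13849.7370)/pi
= arcsin(0.4600087)/pi = 0.1521537
Eclipse duration = 0.1521537 * 270.3474 = 41.1344 min

41.1344 minutes


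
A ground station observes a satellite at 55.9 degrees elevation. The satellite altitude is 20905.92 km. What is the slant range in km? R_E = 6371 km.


h = 20905.92 km, el = 55.9 deg
d = -R_E*sin(el) + sqrt((R_E*sin(el))^2 + 2*R_E*h + h^2)
d = -6371.0000*sin(0.9756391) + sqrt((6371.0000*0.8280603)^2 + 2*6371.0000*20905.92 + 20905.92^2)
d = 21766.4761 km

21766.4761 km


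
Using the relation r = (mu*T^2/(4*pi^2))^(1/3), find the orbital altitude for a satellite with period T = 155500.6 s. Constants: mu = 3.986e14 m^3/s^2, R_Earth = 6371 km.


T = 155500.6 s
r = (mu*T^2/(4*pi^2))^(1/3) = (3.986e14 * 155500.6^2 / (4*pi^2))^(1/3)
r = 6.2500079e+07 m = 62500.0789 km
alt = r - R_E = 62500.0789 - 6371 = 56129.0789 km

56129.0789 km


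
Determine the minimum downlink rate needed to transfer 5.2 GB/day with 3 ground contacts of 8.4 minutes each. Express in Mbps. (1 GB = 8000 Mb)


total contact time = 3 * 8.4 * 60 = 1512.0000 s
data = 5.2 GB = 41600.0000 Mb
rate = 41600.0000 / 1512.0000 = 27.5132 Mbps

27.5132 Mbps


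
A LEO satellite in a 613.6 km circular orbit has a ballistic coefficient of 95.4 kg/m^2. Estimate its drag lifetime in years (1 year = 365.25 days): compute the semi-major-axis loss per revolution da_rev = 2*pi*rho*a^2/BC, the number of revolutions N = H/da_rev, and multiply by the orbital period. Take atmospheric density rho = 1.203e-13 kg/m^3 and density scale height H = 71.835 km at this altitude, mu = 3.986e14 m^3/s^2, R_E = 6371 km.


a = R_E + alt = 6984.6000 km = 6.9846e+06 m
da_rev = 2*pi*rho*a^2/BC = 2*pi*1.203e-13*(6.9846e+06)^2/95.4 = 0.386527324 m per revolution
N = H/da_rev = 71835.0000 m / 0.386527324 m = 185847.1459 revolutions
P = 2*pi*sqrt(a^3/mu) = 5809.2963 s
lifetime = N*P = 185847.1459 * 5809.2963 = 1.0796411e+09 s = 12495.8466 days
years = 12495.8466 / 365.25 = 34.2118 years

34.2118 years


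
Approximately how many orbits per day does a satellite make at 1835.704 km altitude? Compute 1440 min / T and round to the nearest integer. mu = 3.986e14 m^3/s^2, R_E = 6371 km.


r = 8.206704e+06 m
T = 2*pi*sqrt(r^3/mu) = 7398.8526 s = 123.3142 min
revs/day = 1440 / 123.3142 = 11.6775
Rounded: 12 revolutions per day

12 revolutions per day


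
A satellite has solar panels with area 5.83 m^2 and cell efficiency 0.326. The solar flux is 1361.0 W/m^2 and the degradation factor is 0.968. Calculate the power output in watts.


P = area * eta * S * degradation
P = 5.83 * 0.326 * 1361.0 * 0.968
P = 2503.9153 W

2503.9153 W


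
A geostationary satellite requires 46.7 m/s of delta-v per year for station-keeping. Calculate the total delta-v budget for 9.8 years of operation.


dV = rate * years = 46.7 * 9.8
dV = 457.6600 m/s

457.6600 m/s


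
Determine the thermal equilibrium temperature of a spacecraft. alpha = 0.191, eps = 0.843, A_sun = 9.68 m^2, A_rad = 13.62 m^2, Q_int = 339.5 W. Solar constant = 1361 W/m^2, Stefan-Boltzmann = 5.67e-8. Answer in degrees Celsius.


Numerator = alpha*S*A_sun + Q_int = 0.191*1361*9.68 + 339.5 = 2855.8257 W
Denominator = eps*sigma*A_rad = 0.843*5.67e-8*13.62 = 6.5101012e-07 W/K^4
T^4 = 4.3867608e+09 K^4
T = 257.3570 K = -15.7930 C

-15.7930 degrees Celsius


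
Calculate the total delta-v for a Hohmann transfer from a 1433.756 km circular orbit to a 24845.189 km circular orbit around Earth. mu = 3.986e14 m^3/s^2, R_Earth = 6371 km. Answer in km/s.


r1 = 7804.7560 km = 7.804756e+06 m
r2 = 31216.1890 km = 3.1216189e+07 m
dv1 = sqrt(mu/r1)*(sqrt(2*r2/(r1+r2)) - 1) = 1893.0856 m/s
dv2 = sqrt(mu/r2)*(1 - sqrt(2*r1/(r1+r2))) = 1313.2925 m/s
total dv = |dv1| + |dv2| = 1893.0856 + 1313.2925 = 3206.3780 m/s = 3.2064 km/s

3.2064 km/s


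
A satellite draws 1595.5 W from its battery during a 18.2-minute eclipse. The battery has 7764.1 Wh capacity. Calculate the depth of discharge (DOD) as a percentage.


E_used = P * t / 60 = 1595.5 * 18.2 / 60 = 483.9683 Wh
DOD = E_used / E_total * 100 = 483.9683 / 7764.1 * 100
DOD = 6.2334 %

6.2334 %


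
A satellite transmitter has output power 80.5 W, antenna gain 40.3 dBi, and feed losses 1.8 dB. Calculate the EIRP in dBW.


Pt = 80.5 W = 19.0580 dBW
EIRP = Pt_dBW + Gt - losses = 19.0580 + 40.3 - 1.8 = 57.5580 dBW

57.5580 dBW


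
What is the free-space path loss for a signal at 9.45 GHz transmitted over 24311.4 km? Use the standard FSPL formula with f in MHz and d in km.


f = 9.45 GHz = 9450.0000 MHz
d = 24311.4 km
FSPL = 32.44 + 20*log10(9450.0000) + 20*log10(24311.4)
FSPL = 32.44 + 79.5086 + 87.7162
FSPL = 199.6648 dB

199.6648 dB


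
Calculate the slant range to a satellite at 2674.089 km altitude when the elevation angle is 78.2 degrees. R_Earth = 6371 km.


h = 2674.089 km, el = 78.2 deg
d = -R_E*sin(el) + sqrt((R_E*sin(el))^2 + 2*R_E*h + h^2)
d = -6371.0000*sin(1.3648) + sqrt((6371.0000*0.9788674)^2 + 2*6371.0000*2674.089 + 2674.089^2)
d = 2714.4030 km

2714.4030 km


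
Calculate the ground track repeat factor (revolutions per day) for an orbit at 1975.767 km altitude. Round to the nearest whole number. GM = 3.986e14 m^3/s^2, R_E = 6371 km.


r = 8.346767e+06 m
T = 2*pi*sqrt(r^3/mu) = 7589.0717 s = 126.4845 min
revs/day = 1440 / 126.4845 = 11.3848
Rounded: 11 revolutions per day

11 revolutions per day


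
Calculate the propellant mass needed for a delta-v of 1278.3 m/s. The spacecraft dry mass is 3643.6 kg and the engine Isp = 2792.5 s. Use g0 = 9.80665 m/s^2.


ve = Isp * g0 = 2792.5 * 9.80665 = 27385.070125 m/s
mass ratio = exp(dv/ve) = exp(1278.3/27385.070125) = 1.04778532
m_prop = m_dry * (mr - 1) = 3643.6 * (1.04778532 - 1)
m_prop = 174.1106 kg

174.1106 kg


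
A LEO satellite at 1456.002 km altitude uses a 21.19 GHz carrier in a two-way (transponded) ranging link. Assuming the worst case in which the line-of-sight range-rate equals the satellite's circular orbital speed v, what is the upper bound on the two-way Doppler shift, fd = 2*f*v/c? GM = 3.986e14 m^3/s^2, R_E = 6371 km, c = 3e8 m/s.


r = 7.827002e+06 m
v = sqrt(mu/r) = 7136.2643 m/s (worst-case radial velocity)
f = 21.19 GHz = 2.119e+10 Hz
fd = 2*f*v/c = 2*2.119e+10*7136.2643/3.0e+08
fd = 1.0081163e+06 Hz

1.0081e+06 Hz


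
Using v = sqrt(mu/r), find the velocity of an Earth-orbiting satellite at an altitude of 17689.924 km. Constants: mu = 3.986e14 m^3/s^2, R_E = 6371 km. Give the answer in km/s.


r = R_E + alt = 6371.0 + 17689.924 = 24060.9240 km = 2.4060924e+07 m
v = sqrt(mu/r) = sqrt(3.986e14 / 2.4060924e+07) = 4070.1695 m/s = 4.0702 km/s

4.0702 km/s


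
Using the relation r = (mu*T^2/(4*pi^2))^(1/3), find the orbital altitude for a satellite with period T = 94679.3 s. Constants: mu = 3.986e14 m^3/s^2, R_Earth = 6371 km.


T = 94679.3 s
r = (mu*T^2/(4*pi^2))^(1/3) = (3.986e14 * 94679.3^2 / (4*pi^2))^(1/3)
r = 4.4898229e+07 m = 44898.2291 km
alt = r - R_E = 44898.2291 - 6371 = 38527.2291 km

38527.2291 km


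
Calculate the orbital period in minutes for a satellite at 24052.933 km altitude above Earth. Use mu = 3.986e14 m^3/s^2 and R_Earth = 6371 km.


r = 30423.9330 km = 3.0423933e+07 m
T = 2*pi*sqrt(r^3/mu) = 2*pi*sqrt(2.816087e+22 / 3.986e14)
T = 52812.1995 s = 880.2033 min

880.2033 minutes


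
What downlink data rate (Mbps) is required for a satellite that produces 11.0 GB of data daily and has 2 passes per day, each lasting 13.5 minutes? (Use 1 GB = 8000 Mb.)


total contact time = 2 * 13.5 * 60 = 1620.0000 s
data = 11.0 GB = 88000.0000 Mb
rate = 88000.0000 / 1620.0000 = 54.3210 Mbps

54.3210 Mbps


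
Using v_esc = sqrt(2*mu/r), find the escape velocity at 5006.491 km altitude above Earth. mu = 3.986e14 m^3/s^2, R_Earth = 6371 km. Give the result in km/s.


r = 6371.0 + 5006.491 = 11377.4910 km = 1.1377491e+07 m
v_esc = sqrt(2*mu/r) = sqrt(2*3.986e14 / 1.1377491e+07)
v_esc = 8370.6733 m/s = 8.3707 km/s

8.3707 km/s


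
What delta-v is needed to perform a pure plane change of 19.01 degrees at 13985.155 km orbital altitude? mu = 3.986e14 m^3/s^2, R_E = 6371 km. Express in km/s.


r = 20356.1550 km = 2.0356155e+07 m
V = sqrt(mu/r) = 4425.0764 m/s
di = 19.01 deg = 0.3317871 rad
dV = 2*V*sin(di/2) = 2*4425.0764*sin(0.1658935)
dV = 1461.4583 m/s = 1.4615 km/s

1.4615 km/s


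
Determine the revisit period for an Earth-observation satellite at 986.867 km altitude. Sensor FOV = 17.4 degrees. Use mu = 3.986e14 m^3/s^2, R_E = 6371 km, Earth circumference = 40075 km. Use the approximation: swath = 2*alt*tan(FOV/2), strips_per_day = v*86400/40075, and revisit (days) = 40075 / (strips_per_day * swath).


swath = 2*986.867*tan(0.1518436) = 302.0237 km
v = sqrt(mu/r) = 7360.2519 m/s = 7.3603 km/s
strips/day = v*86400/40075 = 7.3603*86400/40075 = 15.8684
coverage/day = strips * swath = 15.8684 * 302.0237 = 4792.6308 km
revisit = 40075 / 4792.6308 = 8.3618 days

8.3618 days


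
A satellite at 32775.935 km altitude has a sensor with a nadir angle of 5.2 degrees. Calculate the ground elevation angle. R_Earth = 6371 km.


r = R_E + alt = 39146.9350 km
Law of sines in the satellite / Earth-center / ground-point triangle:
  sin(nadir)/R_E = sin(90 + el)/r  =>  cos(el) = (r/R_E)*sin(nadir)
cos(el) = (39146.9350 / 6371.0000) * sin(5.2 deg) = 0.5568965
el = arccos(0.5568965) = 56.1586 deg
(Earth-central angle = 90 - nadir - el = 28.6414 deg)

56.1586 degrees


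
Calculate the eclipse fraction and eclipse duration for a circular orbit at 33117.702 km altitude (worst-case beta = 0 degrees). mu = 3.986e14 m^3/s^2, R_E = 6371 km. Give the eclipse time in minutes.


r = 39488.7020 km
T = 1301.5752 min
Eclipse fraction = arcsin(R_E/r)/pi = arcsin(6371.0000/39488.7020)/pi
= arcsin(0.1613373)/pi = 0.0515807
Eclipse duration = 0.0515807 * 1301.5752 = 67.1362 min

67.1362 minutes


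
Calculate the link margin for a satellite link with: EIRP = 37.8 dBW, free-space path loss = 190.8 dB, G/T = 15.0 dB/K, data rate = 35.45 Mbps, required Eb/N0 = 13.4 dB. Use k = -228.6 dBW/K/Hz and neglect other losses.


C/N0 = EIRP - FSPL + G/T - k = 37.8 - 190.8 + 15.0 - (-228.6)
C/N0 = 90.6000 dB-Hz
R_b = 35.45 Mbps = 3.545e+07 bps -> 10*log10(R_b) = 75.4962 dB-Hz
Eb/N0 = C/N0 - 10*log10(R_b) = 90.6000 - 75.4962 = 15.1038 dB
Margin = Eb/N0 - Eb/N0_req = 15.1038 - 13.4 = 1.7038 dB (link closes)

1.7038 dB


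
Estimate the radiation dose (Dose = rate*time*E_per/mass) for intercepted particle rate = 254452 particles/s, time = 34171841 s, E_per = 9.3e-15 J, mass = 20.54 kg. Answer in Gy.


Total energy deposited = rate * time * E_per
  = 254452 * 34171841 * 9.3e-15 = 0.08086437 J
Dose = E_total / mass = 0.08086437 / 20.54
Dose = 0.003936921 Gy

0.0039 Gy


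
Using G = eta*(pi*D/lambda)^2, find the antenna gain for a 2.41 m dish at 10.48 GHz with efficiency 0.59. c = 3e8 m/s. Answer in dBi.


lambda = c/f = 3e8 / 1.048e+10 = 0.02862595 m
G = eta*(pi*D/lambda)^2 = 0.59*(pi*2.41/0.02862595)^2
G = 41272.9867 (linear)
G = 10*log10(41272.9867) = 46.1567 dBi

46.1567 dBi


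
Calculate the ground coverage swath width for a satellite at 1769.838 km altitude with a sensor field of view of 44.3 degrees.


FOV = 44.3 deg = 0.7731809 rad
swath = 2 * alt * tan(FOV/2) = 2 * 1769.838 * tan(0.3865904)
swath = 2 * 1769.838 * 0.4070748
swath = 1440.9129 km

1440.9129 km


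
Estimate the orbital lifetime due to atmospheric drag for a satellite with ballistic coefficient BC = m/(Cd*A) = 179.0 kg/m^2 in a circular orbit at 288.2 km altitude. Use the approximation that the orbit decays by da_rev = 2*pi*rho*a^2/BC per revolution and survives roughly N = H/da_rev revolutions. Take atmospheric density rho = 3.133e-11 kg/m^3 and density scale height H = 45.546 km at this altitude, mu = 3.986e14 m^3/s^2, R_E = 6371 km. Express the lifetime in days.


a = R_E + alt = 6659.2000 km = 6.6592e+06 m
da_rev = 2*pi*rho*a^2/BC = 2*pi*3.133e-11*(6.6592e+06)^2/179.0 = 48.767596 m per revolution
N = H/da_rev = 45546.0000 m / 48.767596 m = 933.9398 revolutions
P = 2*pi*sqrt(a^3/mu) = 5408.0950 s
lifetime = N*P = 933.9398 * 5408.0950 = 5.0508352e+06 s = 58.4587 days

58.4587 days


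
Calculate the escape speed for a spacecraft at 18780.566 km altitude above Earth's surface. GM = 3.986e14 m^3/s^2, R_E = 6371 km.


r = 6371.0 + 18780.566 = 25151.5660 km = 2.5151566e+07 m
v_esc = sqrt(2*mu/r) = sqrt(2*3.986e14 / 2.5151566e+07)
v_esc = 5629.9058 m/s = 5.6299 km/s

5.6299 km/s


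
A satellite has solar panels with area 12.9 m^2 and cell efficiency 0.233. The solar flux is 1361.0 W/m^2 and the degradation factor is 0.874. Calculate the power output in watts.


P = area * eta * S * degradation
P = 12.9 * 0.233 * 1361.0 * 0.874
P = 3575.3222 W

3575.3222 W


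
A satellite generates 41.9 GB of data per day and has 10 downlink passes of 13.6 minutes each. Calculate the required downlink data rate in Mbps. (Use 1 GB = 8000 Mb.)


total contact time = 10 * 13.6 * 60 = 8160.0000 s
data = 41.9 GB = 335200.0000 Mb
rate = 335200.0000 / 8160.0000 = 41.0784 Mbps

41.0784 Mbps


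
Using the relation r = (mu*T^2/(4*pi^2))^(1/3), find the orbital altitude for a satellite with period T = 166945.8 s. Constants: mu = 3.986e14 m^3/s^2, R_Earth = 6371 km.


T = 166945.8 s
r = (mu*T^2/(4*pi^2))^(1/3) = (3.986e14 * 166945.8^2 / (4*pi^2))^(1/3)
r = 6.5530405e+07 m = 65530.4048 km
alt = r - R_E = 65530.4048 - 6371 = 59159.4048 km

59159.4048 km


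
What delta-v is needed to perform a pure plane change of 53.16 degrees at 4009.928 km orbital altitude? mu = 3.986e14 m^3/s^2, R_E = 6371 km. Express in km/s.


r = 10380.9280 km = 1.0380928e+07 m
V = sqrt(mu/r) = 6196.5586 m/s
di = 53.16 deg = 0.927817 rad
dV = 2*V*sin(di/2) = 2*6196.5586*sin(0.4639085)
dV = 5545.2623 m/s = 5.5453 km/s

5.5453 km/s


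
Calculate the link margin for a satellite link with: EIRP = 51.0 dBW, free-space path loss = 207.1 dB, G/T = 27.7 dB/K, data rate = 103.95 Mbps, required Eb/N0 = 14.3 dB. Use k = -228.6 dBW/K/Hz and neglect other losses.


C/N0 = EIRP - FSPL + G/T - k = 51.0 - 207.1 + 27.7 - (-228.6)
C/N0 = 100.2000 dB-Hz
R_b = 103.95 Mbps = 1.0395e+08 bps -> 10*log10(R_b) = 80.1682 dB-Hz
Eb/N0 = C/N0 - 10*log10(R_b) = 100.2000 - 80.1682 = 20.0318 dB
Margin = Eb/N0 - Eb/N0_req = 20.0318 - 14.3 = 5.7318 dB (link closes)

5.7318 dB


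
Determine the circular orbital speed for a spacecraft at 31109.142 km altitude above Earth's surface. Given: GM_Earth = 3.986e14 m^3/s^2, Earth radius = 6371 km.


r = R_E + alt = 6371.0 + 31109.142 = 37480.1420 km = 3.7480142e+07 m
v = sqrt(mu/r) = sqrt(3.986e14 / 3.7480142e+07) = 3261.1294 m/s = 3.2611 km/s

3.2611 km/s


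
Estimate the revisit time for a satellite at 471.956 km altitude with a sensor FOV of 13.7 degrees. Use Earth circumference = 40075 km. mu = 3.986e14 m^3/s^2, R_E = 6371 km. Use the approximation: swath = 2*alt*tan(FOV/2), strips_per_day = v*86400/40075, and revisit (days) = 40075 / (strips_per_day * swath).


swath = 2*471.956*tan(0.1195551) = 113.3902 km
v = sqrt(mu/r) = 7632.1478 m/s = 7.6321 km/s
strips/day = v*86400/40075 = 7.6321*86400/40075 = 16.4546
coverage/day = strips * swath = 16.4546 * 113.3902 = 1865.7891 km
revisit = 40075 / 1865.7891 = 21.4788 days

21.4788 days


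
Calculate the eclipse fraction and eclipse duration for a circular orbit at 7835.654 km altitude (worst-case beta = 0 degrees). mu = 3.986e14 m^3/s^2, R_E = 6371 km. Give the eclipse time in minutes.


r = 14206.6540 km
T = 280.8650 min
Eclipse fraction = arcsin(R_E/r)/pi = arcsin(6371.0000/14206.6540)/pi
= arcsin(0.4484518)/pi = 0.1480244
Eclipse duration = 0.1480244 * 280.8650 = 41.5749 min

41.5749 minutes


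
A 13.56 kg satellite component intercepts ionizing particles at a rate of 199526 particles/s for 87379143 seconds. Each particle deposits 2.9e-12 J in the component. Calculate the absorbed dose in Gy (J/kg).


Total energy deposited = rate * time * E_per
  = 199526 * 87379143 * 2.9e-12 = 50.5598 J
Dose = E_total / mass = 50.5598 / 13.56
Dose = 3.7286 Gy

3.7286 Gy


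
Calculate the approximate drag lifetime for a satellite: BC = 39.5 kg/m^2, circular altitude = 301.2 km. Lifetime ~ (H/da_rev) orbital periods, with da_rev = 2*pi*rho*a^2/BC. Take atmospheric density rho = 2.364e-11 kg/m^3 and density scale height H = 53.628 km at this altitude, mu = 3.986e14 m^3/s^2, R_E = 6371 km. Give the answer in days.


a = R_E + alt = 6672.2000 km = 6.6722e+06 m
da_rev = 2*pi*rho*a^2/BC = 2*pi*2.364e-11*(6.6722e+06)^2/39.5 = 167.404974 m per revolution
N = H/da_rev = 53628.0000 m / 167.404974 m = 320.3489 revolutions
P = 2*pi*sqrt(a^3/mu) = 5423.9391 s
lifetime = N*P = 320.3489 * 5423.9391 = 1.737553e+06 s = 20.1106 days

20.1106 days


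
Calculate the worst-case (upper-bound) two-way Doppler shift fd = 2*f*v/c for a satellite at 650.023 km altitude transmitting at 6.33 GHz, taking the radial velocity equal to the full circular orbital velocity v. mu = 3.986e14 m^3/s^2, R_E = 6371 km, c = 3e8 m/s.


r = 7.021023e+06 m
v = sqrt(mu/r) = 7534.7431 m/s (worst-case radial velocity)
f = 6.33 GHz = 6.33e+09 Hz
fd = 2*f*v/c = 2*6.33e+09*7534.7431/3.0e+08
fd = 317966.1587 Hz

317966.1587 Hz


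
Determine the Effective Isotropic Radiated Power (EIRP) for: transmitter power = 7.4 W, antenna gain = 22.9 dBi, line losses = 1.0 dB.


Pt = 7.4 W = 8.6923 dBW
EIRP = Pt_dBW + Gt - losses = 8.6923 + 22.9 - 1.0 = 30.5923 dBW

30.5923 dBW


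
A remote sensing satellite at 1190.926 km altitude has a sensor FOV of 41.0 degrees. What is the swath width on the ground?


FOV = 41.0 deg = 0.715585 rad
swath = 2 * alt * tan(FOV/2) = 2 * 1190.926 * tan(0.3577925)
swath = 2 * 1190.926 * 0.3738847
swath = 890.5380 km

890.5380 km


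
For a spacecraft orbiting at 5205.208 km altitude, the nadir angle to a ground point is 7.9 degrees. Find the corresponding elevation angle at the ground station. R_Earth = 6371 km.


r = R_E + alt = 11576.2080 km
Law of sines in the satellite / Earth-center / ground-point triangle:
  sin(nadir)/R_E = sin(90 + el)/r  =>  cos(el) = (r/R_E)*sin(nadir)
cos(el) = (11576.2080 / 6371.0000) * sin(7.9 deg) = 0.2497389
el = arccos(0.2497389) = 75.5379 deg
(Earth-central angle = 90 - nadir - el = 6.5621 deg)

75.5379 degrees


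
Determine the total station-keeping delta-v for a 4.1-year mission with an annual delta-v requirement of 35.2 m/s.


dV = rate * years = 35.2 * 4.1
dV = 144.3200 m/s

144.3200 m/s


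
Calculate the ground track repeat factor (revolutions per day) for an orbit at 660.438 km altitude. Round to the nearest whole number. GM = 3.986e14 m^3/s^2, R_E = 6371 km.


r = 7.031438e+06 m
T = 2*pi*sqrt(r^3/mu) = 5867.8290 s = 97.7971 min
revs/day = 1440 / 97.7971 = 14.7244
Rounded: 15 revolutions per day

15 revolutions per day


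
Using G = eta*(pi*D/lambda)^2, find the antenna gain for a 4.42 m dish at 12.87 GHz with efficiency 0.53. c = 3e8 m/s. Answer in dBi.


lambda = c/f = 3e8 / 1.287e+10 = 0.02331002 m
G = eta*(pi*D/lambda)^2 = 0.53*(pi*4.42/0.02331002)^2
G = 188076.5883 (linear)
G = 10*log10(188076.5883) = 52.7433 dBi

52.7433 dBi


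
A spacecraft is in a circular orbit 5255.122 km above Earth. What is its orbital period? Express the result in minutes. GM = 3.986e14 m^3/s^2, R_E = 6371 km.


r = 11626.1220 km = 1.1626122e+07 m
T = 2*pi*sqrt(r^3/mu) = 2*pi*sqrt(1.5714647e+21 / 3.986e14)
T = 12475.6601 s = 207.9277 min

207.9277 minutes


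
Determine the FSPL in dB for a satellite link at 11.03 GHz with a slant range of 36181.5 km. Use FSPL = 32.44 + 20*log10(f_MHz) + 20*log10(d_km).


f = 11.03 GHz = 11030.0000 MHz
d = 36181.5 km
FSPL = 32.44 + 20*log10(11030.0000) + 20*log10(36181.5)
FSPL = 32.44 + 80.8515 + 91.1697
FSPL = 204.4612 dB

204.4612 dB


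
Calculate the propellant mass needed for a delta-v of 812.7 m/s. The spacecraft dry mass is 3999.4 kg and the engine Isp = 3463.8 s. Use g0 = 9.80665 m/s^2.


ve = Isp * g0 = 3463.8 * 9.80665 = 33968.274270 m/s
mass ratio = exp(dv/ve) = exp(812.7/33968.274270) = 1.02421377
m_prop = m_dry * (mr - 1) = 3999.4 * (1.02421377 - 1)
m_prop = 96.8406 kg

96.8406 kg


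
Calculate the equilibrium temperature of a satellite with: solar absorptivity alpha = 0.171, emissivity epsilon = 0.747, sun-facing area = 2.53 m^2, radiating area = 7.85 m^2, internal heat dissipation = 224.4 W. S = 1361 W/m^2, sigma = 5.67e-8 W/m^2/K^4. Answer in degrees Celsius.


Numerator = alpha*S*A_sun + Q_int = 0.171*1361*2.53 + 224.4 = 813.2094 W
Denominator = eps*sigma*A_rad = 0.747*5.67e-8*7.85 = 3.3248596e-07 W/K^4
T^4 = 2.4458459e+09 K^4
T = 222.3859 K = -50.7641 C

-50.7641 degrees Celsius


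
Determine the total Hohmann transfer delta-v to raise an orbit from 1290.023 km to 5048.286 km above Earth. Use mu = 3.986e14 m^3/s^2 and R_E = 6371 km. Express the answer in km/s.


r1 = 7661.0230 km = 7.661023e+06 m
r2 = 11419.2860 km = 1.1419286e+07 m
dv1 = sqrt(mu/r1)*(sqrt(2*r2/(r1+r2)) - 1) = 678.4808 m/s
dv2 = sqrt(mu/r2)*(1 - sqrt(2*r1/(r1+r2))) = 613.7413 m/s
total dv = |dv1| + |dv2| = 678.4808 + 613.7413 = 1292.2221 m/s = 1.2922 km/s

1.2922 km/s


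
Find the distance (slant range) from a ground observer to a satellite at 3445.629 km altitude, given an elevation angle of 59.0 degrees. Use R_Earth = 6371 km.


h = 3445.629 km, el = 59.0 deg
d = -R_E*sin(el) + sqrt((R_E*sin(el))^2 + 2*R_E*h + h^2)
d = -6371.0000*sin(1.0297) + sqrt((6371.0000*0.8571673)^2 + 2*6371.0000*3445.629 + 3445.629^2)
d = 3790.9721 km

3790.9721 km


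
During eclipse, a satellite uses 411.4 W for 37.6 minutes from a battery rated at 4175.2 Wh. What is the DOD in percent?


E_used = P * t / 60 = 411.4 * 37.6 / 60 = 257.8107 Wh
DOD = E_used / E_total * 100 = 257.8107 / 4175.2 * 100
DOD = 6.1748 %

6.1748 %


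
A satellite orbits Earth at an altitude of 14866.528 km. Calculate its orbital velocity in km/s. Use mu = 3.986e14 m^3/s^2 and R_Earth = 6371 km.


r = R_E + alt = 6371.0 + 14866.528 = 21237.5280 km = 2.1237528e+07 m
v = sqrt(mu/r) = sqrt(3.986e14 / 2.1237528e+07) = 4332.2815 m/s = 4.3323 km/s

4.3323 km/s


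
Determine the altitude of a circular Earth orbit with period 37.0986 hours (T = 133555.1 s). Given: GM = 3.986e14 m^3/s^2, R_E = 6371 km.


T = 133555.1 s
r = (mu*T^2/(4*pi^2))^(1/3) = (3.986e14 * 133555.1^2 / (4*pi^2))^(1/3)
r = 5.6471957e+07 m = 56471.9569 km
alt = r - R_E = 56471.9569 - 6371 = 50100.9569 km

50100.9569 km


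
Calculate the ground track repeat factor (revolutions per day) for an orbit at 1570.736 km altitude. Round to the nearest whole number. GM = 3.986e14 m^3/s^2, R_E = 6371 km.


r = 7.941736e+06 m
T = 2*pi*sqrt(r^3/mu) = 7043.4330 s = 117.3906 min
revs/day = 1440 / 117.3906 = 12.2667
Rounded: 12 revolutions per day

12 revolutions per day


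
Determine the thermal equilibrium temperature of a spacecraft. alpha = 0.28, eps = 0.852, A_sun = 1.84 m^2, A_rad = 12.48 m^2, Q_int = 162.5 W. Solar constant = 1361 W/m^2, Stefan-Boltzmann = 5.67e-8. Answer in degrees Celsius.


Numerator = alpha*S*A_sun + Q_int = 0.28*1361*1.84 + 162.5 = 863.6872 W
Denominator = eps*sigma*A_rad = 0.852*5.67e-8*12.48 = 6.0288883e-07 W/K^4
T^4 = 1.4325812e+09 K^4
T = 194.5494 K = -78.6006 C

-78.6006 degrees Celsius


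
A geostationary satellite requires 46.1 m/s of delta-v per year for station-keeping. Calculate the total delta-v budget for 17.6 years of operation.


dV = rate * years = 46.1 * 17.6
dV = 811.3600 m/s

811.3600 m/s


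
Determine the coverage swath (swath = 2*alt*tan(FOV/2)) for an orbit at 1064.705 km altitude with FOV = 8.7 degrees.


FOV = 8.7 deg = 0.1518436 rad
swath = 2 * alt * tan(FOV/2) = 2 * 1064.705 * tan(0.07592182)
swath = 2 * 1064.705 * 0.07606803
swath = 161.9800 km

161.9800 km


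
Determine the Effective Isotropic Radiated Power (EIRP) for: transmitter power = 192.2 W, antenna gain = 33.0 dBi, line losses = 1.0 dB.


Pt = 192.2 W = 22.8375 dBW
EIRP = Pt_dBW + Gt - losses = 22.8375 + 33.0 - 1.0 = 54.8375 dBW

54.8375 dBW


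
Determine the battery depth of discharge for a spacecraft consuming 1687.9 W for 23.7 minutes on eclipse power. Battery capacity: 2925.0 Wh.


E_used = P * t / 60 = 1687.9 * 23.7 / 60 = 666.7205 Wh
DOD = E_used / E_total * 100 = 666.7205 / 2925.0 * 100
DOD = 22.7939 %

22.7939 %


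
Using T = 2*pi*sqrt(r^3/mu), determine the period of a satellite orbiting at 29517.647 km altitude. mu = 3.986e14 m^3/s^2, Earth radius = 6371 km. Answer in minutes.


r = 35888.6470 km = 3.5888647e+07 m
T = 2*pi*sqrt(r^3/mu) = 2*pi*sqrt(4.6224397e+22 / 3.986e14)
T = 67662.3146 s = 1127.7052 min

1127.7052 minutes


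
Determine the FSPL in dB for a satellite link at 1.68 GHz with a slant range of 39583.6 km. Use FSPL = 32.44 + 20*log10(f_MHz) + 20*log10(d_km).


f = 1.68 GHz = 1680.0000 MHz
d = 39583.6 km
FSPL = 32.44 + 20*log10(1680.0000) + 20*log10(39583.6)
FSPL = 32.44 + 64.5062 + 91.9503
FSPL = 188.8965 dB

188.8965 dB


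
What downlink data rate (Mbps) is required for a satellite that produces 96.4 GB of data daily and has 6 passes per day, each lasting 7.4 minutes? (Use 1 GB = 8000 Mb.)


total contact time = 6 * 7.4 * 60 = 2664.0000 s
data = 96.4 GB = 771200.0000 Mb
rate = 771200.0000 / 2664.0000 = 289.4895 Mbps

289.4895 Mbps


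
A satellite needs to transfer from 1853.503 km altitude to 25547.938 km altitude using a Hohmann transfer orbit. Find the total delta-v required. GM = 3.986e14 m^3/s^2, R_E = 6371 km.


r1 = 8224.5030 km = 8.224503e+06 m
r2 = 31918.9380 km = 3.1918938e+07 m
dv1 = sqrt(mu/r1)*(sqrt(2*r2/(r1+r2)) - 1) = 1817.3377 m/s
dv2 = sqrt(mu/r2)*(1 - sqrt(2*r1/(r1+r2))) = 1271.7452 m/s
total dv = |dv1| + |dv2| = 1817.3377 + 1271.7452 = 3089.0829 m/s = 3.0891 km/s

3.0891 km/s


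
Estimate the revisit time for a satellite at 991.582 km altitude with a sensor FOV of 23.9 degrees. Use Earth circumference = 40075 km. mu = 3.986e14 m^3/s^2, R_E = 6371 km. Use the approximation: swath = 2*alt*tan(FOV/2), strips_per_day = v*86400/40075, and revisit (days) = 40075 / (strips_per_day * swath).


swath = 2*991.582*tan(0.2085668) = 419.7260 km
v = sqrt(mu/r) = 7357.8948 m/s = 7.3579 km/s
strips/day = v*86400/40075 = 7.3579*86400/40075 = 15.8633
coverage/day = strips * swath = 15.8633 * 419.7260 = 6658.2437 km
revisit = 40075 / 6658.2437 = 6.0189 days

6.0189 days


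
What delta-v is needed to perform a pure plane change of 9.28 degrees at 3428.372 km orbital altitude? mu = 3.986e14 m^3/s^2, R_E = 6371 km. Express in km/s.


r = 9799.3720 km = 9.799372e+06 m
V = sqrt(mu/r) = 6377.7799 m/s
di = 9.28 deg = 0.1619666 rad
dV = 2*V*sin(di/2) = 2*6377.7799*sin(0.08098328)
dV = 1031.8583 m/s = 1.0319 km/s

1.0319 km/s


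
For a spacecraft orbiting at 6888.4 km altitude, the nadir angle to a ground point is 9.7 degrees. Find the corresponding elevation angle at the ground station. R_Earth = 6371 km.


r = R_E + alt = 13259.4000 km
Law of sines in the satellite / Earth-center / ground-point triangle:
  sin(nadir)/R_E = sin(90 + el)/r  =>  cos(el) = (r/R_E)*sin(nadir)
cos(el) = (13259.4000 / 6371.0000) * sin(9.7 deg) = 0.3506621
el = arccos(0.3506621) = 69.4722 deg
(Earth-central angle = 90 - nadir - el = 10.8278 deg)

69.4722 degrees


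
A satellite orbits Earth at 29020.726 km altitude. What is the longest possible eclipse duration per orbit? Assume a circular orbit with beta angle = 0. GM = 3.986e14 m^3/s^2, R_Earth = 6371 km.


r = 35391.7260 km
T = 1104.3649 min
Eclipse fraction = arcsin(R_E/r)/pi = arcsin(6371.0000/35391.7260)/pi
= arcsin(0.1800138)/pi = 0.05761425
Eclipse duration = 0.05761425 * 1104.3649 = 63.6272 min

63.6272 minutes


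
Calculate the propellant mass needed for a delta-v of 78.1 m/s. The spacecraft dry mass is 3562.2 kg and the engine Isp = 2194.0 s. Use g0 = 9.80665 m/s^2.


ve = Isp * g0 = 2194.0 * 9.80665 = 21515.790100 m/s
mass ratio = exp(dv/ve) = exp(78.1/21515.790100) = 1.00363649
m_prop = m_dry * (mr - 1) = 3562.2 * (1.00363649 - 1)
m_prop = 12.9539 kg

12.9539 kg


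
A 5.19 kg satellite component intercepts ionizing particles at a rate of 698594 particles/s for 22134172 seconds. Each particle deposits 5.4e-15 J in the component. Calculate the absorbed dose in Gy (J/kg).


Total energy deposited = rate * time * E_per
  = 698594 * 22134172 * 5.4e-15 = 0.08349912 J
Dose = E_total / mass = 0.08349912 / 5.19
Dose = 0.01608846 Gy

0.0161 Gy


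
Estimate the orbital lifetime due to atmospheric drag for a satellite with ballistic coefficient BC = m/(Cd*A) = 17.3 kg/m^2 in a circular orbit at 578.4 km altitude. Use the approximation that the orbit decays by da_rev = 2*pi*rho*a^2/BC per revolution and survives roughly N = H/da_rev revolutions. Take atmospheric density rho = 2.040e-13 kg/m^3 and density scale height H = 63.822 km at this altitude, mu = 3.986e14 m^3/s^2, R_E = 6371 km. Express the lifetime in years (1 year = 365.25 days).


a = R_E + alt = 6949.4000 km = 6.9494e+06 m
da_rev = 2*pi*rho*a^2/BC = 2*pi*2.040e-13*(6.9494e+06)^2/17.3 = 3.578150 m per revolution
N = H/da_rev = 63822.0000 m / 3.578150 m = 17836.5911 revolutions
P = 2*pi*sqrt(a^3/mu) = 5765.4364 s
lifetime = N*P = 17836.5911 * 5765.4364 = 1.0283573e+08 s = 1190.2284 days
years = 1190.2284 / 365.25 = 3.2587 years

3.2587 years


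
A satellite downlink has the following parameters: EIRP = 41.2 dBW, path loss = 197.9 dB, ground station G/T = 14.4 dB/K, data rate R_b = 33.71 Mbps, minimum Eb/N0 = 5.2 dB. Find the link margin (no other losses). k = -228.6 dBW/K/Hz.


C/N0 = EIRP - FSPL + G/T - k = 41.2 - 197.9 + 14.4 - (-228.6)
C/N0 = 86.3000 dB-Hz
R_b = 33.71 Mbps = 3.371e+07 bps -> 10*log10(R_b) = 75.2776 dB-Hz
Eb/N0 = C/N0 - 10*log10(R_b) = 86.3000 - 75.2776 = 11.0224 dB
Margin = Eb/N0 - Eb/N0_req = 11.0224 - 5.2 = 5.8224 dB (link closes)

5.8224 dB


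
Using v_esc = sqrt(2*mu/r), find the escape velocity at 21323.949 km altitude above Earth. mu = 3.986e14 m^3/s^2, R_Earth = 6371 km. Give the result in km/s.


r = 6371.0 + 21323.949 = 27694.9490 km = 2.7694949e+07 m
v_esc = sqrt(2*mu/r) = sqrt(2*3.986e14 / 2.7694949e+07)
v_esc = 5365.1684 m/s = 5.3652 km/s

5.3652 km/s


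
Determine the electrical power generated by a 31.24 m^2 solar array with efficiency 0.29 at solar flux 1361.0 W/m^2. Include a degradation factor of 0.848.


P = area * eta * S * degradation
P = 31.24 * 0.29 * 1361.0 * 0.848
P = 10455.9380 W

10455.9380 W


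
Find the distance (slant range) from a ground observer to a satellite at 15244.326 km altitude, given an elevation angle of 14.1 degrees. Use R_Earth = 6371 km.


h = 15244.326 km, el = 14.1 deg
d = -R_E*sin(el) + sqrt((R_E*sin(el))^2 + 2*R_E*h + h^2)
d = -6371.0000*sin(0.2460914) + sqrt((6371.0000*0.243615)^2 + 2*6371.0000*15244.326 + 15244.326^2)
d = 19161.2482 km

19161.2482 km


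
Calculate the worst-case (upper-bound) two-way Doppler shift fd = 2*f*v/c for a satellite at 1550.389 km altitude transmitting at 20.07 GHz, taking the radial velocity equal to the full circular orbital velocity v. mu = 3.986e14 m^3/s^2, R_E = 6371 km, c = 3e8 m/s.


r = 7.921389e+06 m
v = sqrt(mu/r) = 7093.6209 m/s (worst-case radial velocity)
f = 20.07 GHz = 2.007e+10 Hz
fd = 2*f*v/c = 2*2.007e+10*7093.6209/3.0e+08
fd = 949126.4801 Hz

949126.4801 Hz


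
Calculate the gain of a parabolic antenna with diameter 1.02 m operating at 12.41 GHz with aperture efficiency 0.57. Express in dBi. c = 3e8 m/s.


lambda = c/f = 3e8 / 1.241e+10 = 0.02417405 m
G = eta*(pi*D/lambda)^2 = 0.57*(pi*1.02/0.02417405)^2
G = 10015.5776 (linear)
G = 10*log10(10015.5776) = 40.0068 dBi

40.0068 dBi


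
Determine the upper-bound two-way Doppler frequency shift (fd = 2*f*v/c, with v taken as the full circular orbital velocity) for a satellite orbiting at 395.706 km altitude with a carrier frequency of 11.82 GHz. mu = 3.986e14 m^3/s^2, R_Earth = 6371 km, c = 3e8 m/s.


r = 6.766706e+06 m
v = sqrt(mu/r) = 7675.0284 m/s (worst-case radial velocity)
f = 11.82 GHz = 1.182e+10 Hz
fd = 2*f*v/c = 2*1.182e+10*7675.0284/3.0e+08
fd = 604792.2410 Hz

604792.2410 Hz


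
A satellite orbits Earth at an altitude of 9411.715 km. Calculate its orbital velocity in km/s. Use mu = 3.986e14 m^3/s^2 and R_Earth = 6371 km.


r = R_E + alt = 6371.0 + 9411.715 = 15782.7150 km = 1.5782715e+07 m
v = sqrt(mu/r) = sqrt(3.986e14 / 1.5782715e+07) = 5025.4828 m/s = 5.0255 km/s

5.0255 km/s


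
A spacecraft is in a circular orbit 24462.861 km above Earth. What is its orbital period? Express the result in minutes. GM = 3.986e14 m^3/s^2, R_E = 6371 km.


r = 30833.8610 km = 3.0833861e+07 m
T = 2*pi*sqrt(r^3/mu) = 2*pi*sqrt(2.9314584e+22 / 3.986e14)
T = 53883.1636 s = 898.0527 min

898.0527 minutes


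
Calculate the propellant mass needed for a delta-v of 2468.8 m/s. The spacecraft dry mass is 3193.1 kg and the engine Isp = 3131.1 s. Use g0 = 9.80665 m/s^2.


ve = Isp * g0 = 3131.1 * 9.80665 = 30705.601815 m/s
mass ratio = exp(dv/ve) = exp(2468.8/30705.601815) = 1.08372293
m_prop = m_dry * (mr - 1) = 3193.1 * (1.08372293 - 1)
m_prop = 267.3357 kg

267.3357 kg


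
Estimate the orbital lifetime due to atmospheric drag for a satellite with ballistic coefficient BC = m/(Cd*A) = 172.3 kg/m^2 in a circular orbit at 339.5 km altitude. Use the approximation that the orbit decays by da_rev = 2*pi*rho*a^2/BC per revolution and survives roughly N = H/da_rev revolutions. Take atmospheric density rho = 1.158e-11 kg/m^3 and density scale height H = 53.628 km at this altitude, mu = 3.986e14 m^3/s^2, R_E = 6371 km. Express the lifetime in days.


a = R_E + alt = 6710.5000 km = 6.7105e+06 m
da_rev = 2*pi*rho*a^2/BC = 2*pi*1.158e-11*(6.7105e+06)^2/172.3 = 19.015726 m per revolution
N = H/da_rev = 53628.0000 m / 19.015726 m = 2820.1921 revolutions
P = 2*pi*sqrt(a^3/mu) = 5470.7081 s
lifetime = N*P = 2820.1921 * 5470.7081 = 1.5428448e+07 s = 178.5700 days

178.5700 days


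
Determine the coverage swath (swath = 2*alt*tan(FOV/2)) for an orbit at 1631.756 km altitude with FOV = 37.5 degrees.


FOV = 37.5 deg = 0.6544985 rad
swath = 2 * alt * tan(FOV/2) = 2 * 1631.756 * tan(0.3272492)
swath = 2 * 1631.756 * 0.3394543
swath = 1107.8130 km

1107.8130 km


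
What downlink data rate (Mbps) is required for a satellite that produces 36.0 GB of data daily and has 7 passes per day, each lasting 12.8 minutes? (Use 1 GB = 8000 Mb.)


total contact time = 7 * 12.8 * 60 = 5376.0000 s
data = 36.0 GB = 288000.0000 Mb
rate = 288000.0000 / 5376.0000 = 53.5714 Mbps

53.5714 Mbps


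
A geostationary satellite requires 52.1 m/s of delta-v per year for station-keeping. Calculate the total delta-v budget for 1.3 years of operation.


dV = rate * years = 52.1 * 1.3
dV = 67.7300 m/s

67.7300 m/s


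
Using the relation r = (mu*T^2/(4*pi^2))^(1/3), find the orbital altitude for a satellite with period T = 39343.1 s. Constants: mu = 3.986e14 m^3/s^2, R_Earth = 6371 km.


T = 39343.1 s
r = (mu*T^2/(4*pi^2))^(1/3) = (3.986e14 * 39343.1^2 / (4*pi^2))^(1/3)
r = 2.5001817e+07 m = 25001.8169 km
alt = r - R_E = 25001.8169 - 6371 = 18630.8169 km

18630.8169 km


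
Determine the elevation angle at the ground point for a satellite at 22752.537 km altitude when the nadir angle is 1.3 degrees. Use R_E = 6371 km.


r = R_E + alt = 29123.5370 km
Law of sines in the satellite / Earth-center / ground-point triangle:
  sin(nadir)/R_E = sin(90 + el)/r  =>  cos(el) = (r/R_E)*sin(nadir)
cos(el) = (29123.5370 / 6371.0000) * sin(1.3 deg) = 0.1037098
el = arccos(0.1037098) = 84.0472 deg
(Earth-central angle = 90 - nadir - el = 4.6528 deg)

84.0472 degrees


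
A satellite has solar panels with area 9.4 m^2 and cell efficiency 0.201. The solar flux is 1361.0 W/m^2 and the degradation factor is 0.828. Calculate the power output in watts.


P = area * eta * S * degradation
P = 9.4 * 0.201 * 1361.0 * 0.828
P = 2129.1800 W

2129.1800 W


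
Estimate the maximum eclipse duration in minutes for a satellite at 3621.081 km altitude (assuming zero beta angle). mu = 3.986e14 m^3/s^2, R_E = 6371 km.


r = 9992.0810 km
T = 165.6700 min
Eclipse fraction = arcsin(R_E/r)/pi = arcsin(6371.0000/9992.0810)/pi
= arcsin(0.6376049)/pi = 0.2200748
Eclipse duration = 0.2200748 * 165.6700 = 36.4598 min

36.4598 minutes


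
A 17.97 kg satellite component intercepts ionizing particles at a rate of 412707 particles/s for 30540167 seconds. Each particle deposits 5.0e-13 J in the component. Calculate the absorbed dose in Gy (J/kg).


Total energy deposited = rate * time * E_per
  = 412707 * 30540167 * 5.0e-13 = 6.3021 J
Dose = E_total / mass = 6.3021 / 17.97
Dose = 0.3506995 Gy

0.3507 Gy


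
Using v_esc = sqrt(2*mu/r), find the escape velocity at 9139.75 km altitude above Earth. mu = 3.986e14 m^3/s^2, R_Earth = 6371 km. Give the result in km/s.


r = 6371.0 + 9139.75 = 15510.7500 km = 1.551075e+07 m
v_esc = sqrt(2*mu/r) = sqrt(2*3.986e14 / 1.551075e+07)
v_esc = 7169.1430 m/s = 7.1691 km/s

7.1691 km/s


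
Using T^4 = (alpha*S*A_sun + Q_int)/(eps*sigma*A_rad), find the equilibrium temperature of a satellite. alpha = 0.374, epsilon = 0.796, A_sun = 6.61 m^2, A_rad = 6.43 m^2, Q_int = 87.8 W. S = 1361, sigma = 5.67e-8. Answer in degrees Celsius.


Numerator = alpha*S*A_sun + Q_int = 0.374*1361*6.61 + 87.8 = 3452.3825 W
Denominator = eps*sigma*A_rad = 0.796*5.67e-8*6.43 = 2.9020648e-07 W/K^4
T^4 = 1.1896297e+10 K^4
T = 330.2577 K = 57.1077 C

57.1077 degrees Celsius


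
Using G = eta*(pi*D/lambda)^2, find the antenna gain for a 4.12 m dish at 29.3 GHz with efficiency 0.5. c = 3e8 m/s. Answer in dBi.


lambda = c/f = 3e8 / 2.93e+10 = 0.01023891 m
G = eta*(pi*D/lambda)^2 = 0.5*(pi*4.12/0.01023891)^2
G = 799018.6439 (linear)
G = 10*log10(799018.6439) = 59.0256 dBi

59.0256 dBi


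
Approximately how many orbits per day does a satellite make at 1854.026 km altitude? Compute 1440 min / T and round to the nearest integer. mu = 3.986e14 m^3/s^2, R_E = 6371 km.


r = 8.225026e+06 m
T = 2*pi*sqrt(r^3/mu) = 7423.6441 s = 123.7274 min
revs/day = 1440 / 123.7274 = 11.6385
Rounded: 12 revolutions per day

12 revolutions per day


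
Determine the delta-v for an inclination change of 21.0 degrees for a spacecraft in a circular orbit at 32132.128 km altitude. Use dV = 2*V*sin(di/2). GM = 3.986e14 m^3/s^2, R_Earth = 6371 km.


r = 38503.1280 km = 3.8503128e+07 m
V = sqrt(mu/r) = 3217.5154 m/s
di = 21.0 deg = 0.3665191 rad
dV = 2*V*sin(di/2) = 2*3217.5154*sin(0.1832596)
dV = 1172.6912 m/s = 1.1727 km/s

1.1727 km/s


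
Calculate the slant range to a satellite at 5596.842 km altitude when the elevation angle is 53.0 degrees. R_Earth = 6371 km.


h = 5596.842 km, el = 53.0 deg
d = -R_E*sin(el) + sqrt((R_E*sin(el))^2 + 2*R_E*h + h^2)
d = -6371.0000*sin(0.9250245) + sqrt((6371.0000*0.7986355)^2 + 2*6371.0000*5596.842 + 5596.842^2)
d = 6248.9312 km

6248.9312 km
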